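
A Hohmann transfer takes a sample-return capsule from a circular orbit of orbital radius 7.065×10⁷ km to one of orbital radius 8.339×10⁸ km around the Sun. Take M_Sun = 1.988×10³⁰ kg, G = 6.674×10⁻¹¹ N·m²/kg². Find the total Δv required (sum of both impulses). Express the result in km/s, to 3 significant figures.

μ = GM = 6.674×10⁻¹¹ × 1.988×10³⁰ = 1.327×10²⁰ m³/s².
r₁ = 7.065×10⁷ km = 7.065×10¹⁰ m.
r₂ = 8.339×10⁸ km = 8.339×10¹¹ m.
Transfer ellipse a_t = (r₁ + r₂)/2 = 4.523×10¹¹ m.
At r₁: circular v_c1 = √(μ/r₁) = 43340 m/s; transfer-perihelion v_p = √[μ(2/r₁ − 1/a_t)] = 58840 m/s.
Δv₁ = v_p − v_c1 = 15510 m/s.
At r₂: circular v_c2 = √(μ/r₂) = 12610 m/s; transfer-aphelion v_a = √[μ(2/r₂ − 1/a_t)] = 4985 m/s.
Δv₂ = v_c2 − v_a = 7628 m/s.
Total Δv = Δv₁ + Δv₂ = 23140 m/s = 23.14 km/s.

Δv_total ≈ 23.1 km/s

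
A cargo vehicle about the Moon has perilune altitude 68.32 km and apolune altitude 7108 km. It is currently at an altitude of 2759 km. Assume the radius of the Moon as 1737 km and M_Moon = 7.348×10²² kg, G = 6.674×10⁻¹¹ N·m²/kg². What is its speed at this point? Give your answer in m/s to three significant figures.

v ≈ 1120 m/s

μ = GM = 6.674×10⁻¹¹ × 7.348×10²² = 4.904×10¹² m³/s².
r_p = 1737 + 68.32 = 1805.3 km = 1.8053×10⁶ m.
r_a = 1737 + 7108 = 8845.0 km = 8.8450×10⁶ m.
r = 1737 + 2759 = 4496.0 km = 4.496×10⁶ m.
Semi-major axis a = (r_p + r_a)/2 = 5325.2 km = 5.325×10⁶ m.
Vis-viva: v² = μ(2/r − 1/a) = 4.904×10¹² × (4.448×10⁻⁷ − 1.878×10⁻⁷) = 1.261×10⁶ m²/s².
v = 1123 m/s.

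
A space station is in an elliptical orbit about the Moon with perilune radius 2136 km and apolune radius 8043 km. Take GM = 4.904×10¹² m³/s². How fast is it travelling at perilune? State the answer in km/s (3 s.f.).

v ≈ 1.90 km/s

Semi-major axis a = (r_p + r_a)/2 = 5089.5 km = 5.090×10⁶ m.
Vis-viva: v² = μ(2/r − 1/a) = 4.904×10¹² × (9.363×10⁻⁷ − 1.965×10⁻⁷) = 3.628×10⁶ m²/s².
v = 1905 m/s = 1.905 km/s.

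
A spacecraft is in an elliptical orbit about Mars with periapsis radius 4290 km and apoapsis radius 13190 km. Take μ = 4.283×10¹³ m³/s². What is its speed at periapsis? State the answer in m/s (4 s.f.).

Semi-major axis a = (r_p + r_a)/2 = 8740.0 km = 8.740×10⁶ m.
Vis-viva: v² = μ(2/r − 1/a) = 4.283×10¹³ × (4.662×10⁻⁷ − 1.144×10⁻⁷) = 1.507×10⁷ m²/s².
v = 3882 m/s.

v ≈ 3882 m/s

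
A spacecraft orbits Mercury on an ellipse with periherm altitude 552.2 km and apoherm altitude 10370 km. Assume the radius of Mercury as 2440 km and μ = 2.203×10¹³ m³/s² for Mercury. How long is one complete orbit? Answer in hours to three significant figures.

T ≈ 8.26 hours

r_p = 2440 + 552.2 = 2992.2 km = 2.9922×10⁶ m.
r_a = 2440 + 10370 = 12810 km = 1.2810×10⁷ m.
Semi-major axis a = (r_p + r_a)/2 = (2992.2 + 12810)/2 = 7901.1 km = 7.901×10⁶ m.
By Kepler's third law T = 2π√(a³/μ) = 2π × 4.732×10³ = 2.973×10⁴ s.
= 8.259 hours.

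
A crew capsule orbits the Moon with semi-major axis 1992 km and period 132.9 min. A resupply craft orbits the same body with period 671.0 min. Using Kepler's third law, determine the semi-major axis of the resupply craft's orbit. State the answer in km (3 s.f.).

a₂ ≈ 5860 km

Kepler's third law: a³ ∝ T², so a₂ = a₁ (T₂/T₁)^(2/3).
T₂/T₁ = 5.049, (T₂/T₁)^(2/3) = 2.943.
a₂ = 1992 × 2.943 = 5863 km.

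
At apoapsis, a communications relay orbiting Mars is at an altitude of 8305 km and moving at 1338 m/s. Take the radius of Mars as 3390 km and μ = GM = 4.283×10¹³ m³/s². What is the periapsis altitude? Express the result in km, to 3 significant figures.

periapsis altitude ≈ 393 km

r_a = 3390 + 8305 = 11695 km = 1.170×10⁷ m.
Specific energy ε = v²/2 − μ/r = -2.767×10⁶ J/kg, so a = −μ/(2ε) = 7.739×10⁶ m.
The apsides satisfy r_p + r_a = 2a, so the periapsis radius is 2a − r_a = 3.783×10⁶ m = 3783.1 km.
Periapsis altitude = 3783.1 − 3390 = 393.15 km.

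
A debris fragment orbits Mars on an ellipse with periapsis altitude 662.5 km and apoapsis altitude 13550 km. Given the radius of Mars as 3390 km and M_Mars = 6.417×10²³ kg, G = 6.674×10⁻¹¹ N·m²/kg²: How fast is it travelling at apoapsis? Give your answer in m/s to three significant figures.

v ≈ 988 m/s

μ = GM = 6.674×10⁻¹¹ × 6.417×10²³ = 4.283×10¹³ m³/s².
r_p = 3390 + 662.5 = 4052.5 km = 4.0525×10⁶ m.
r_a = 3390 + 13550 = 16940 km = 1.6940×10⁷ m.
Semi-major axis a = (r_p + r_a)/2 = 10496 km = 1.050×10⁷ m.
Vis-viva: v² = μ(2/r − 1/a) = 4.283×10¹³ × (1.181×10⁻⁷ − 9.527×10⁻⁸) = 9.761×10⁵ m²/s².
v = 988.0 m/s.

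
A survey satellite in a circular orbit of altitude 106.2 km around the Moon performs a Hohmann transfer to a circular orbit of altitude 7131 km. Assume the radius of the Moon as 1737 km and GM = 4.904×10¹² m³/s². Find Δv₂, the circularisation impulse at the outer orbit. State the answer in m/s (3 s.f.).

Δv ≈ 307 m/s

r₁ = 1737 + 106.2 = 1843.2 km = 1.8432×10⁶ m.
r₂ = 1737 + 7131 = 8868.0 km = 8.8680×10⁶ m.
Transfer ellipse a_t = (r₁ + r₂)/2 = 5.356×10⁶ m.
At r₁: circular v_c1 = √(μ/r₁) = 1631 m/s; transfer-perilune v_p = √[μ(2/r₁ − 1/a_t)] = 2099 m/s.
At r₂: circular v_c2 = √(μ/r₂) = 743.6 m/s; transfer-apolune v_a = √[μ(2/r₂ − 1/a_t)] = 436.3 m/s.
Δv₂ = v_c2 − v_a = 307.4 m/s.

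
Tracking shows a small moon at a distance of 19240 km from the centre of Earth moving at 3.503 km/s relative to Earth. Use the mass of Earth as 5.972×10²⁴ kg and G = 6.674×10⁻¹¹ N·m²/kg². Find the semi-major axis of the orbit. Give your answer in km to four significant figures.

a ≈ 13670 km

μ = GM = 6.674×10⁻¹¹ × 5.972×10²⁴ = 3.986×10¹⁴ m³/s².
r = 1.924×10⁷ m.
Vis-viva rearranged: 1/a = 2/r − v²/μ = 1.040×10⁻⁷ − 3.079×10⁻⁸ = 7.316×10⁻⁸ m⁻¹.
a = 1.367×10⁷ m = 13668 km.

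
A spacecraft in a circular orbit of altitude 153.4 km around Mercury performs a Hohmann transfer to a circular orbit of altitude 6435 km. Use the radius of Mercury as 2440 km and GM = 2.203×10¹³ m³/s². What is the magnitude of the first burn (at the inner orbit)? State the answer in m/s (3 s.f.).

Δv ≈ 711 m/s

r₁ = 2440 + 153.4 = 2593.4 km = 2.5934×10⁶ m.
r₂ = 2440 + 6435 = 8875.0 km = 8.8750×10⁶ m.
Transfer ellipse a_t = (r₁ + r₂)/2 = 5.734×10⁶ m.
At r₁: circular v_c1 = √(μ/r₁) = 2915 m/s; transfer-periherm v_p = √[μ(2/r₁ − 1/a_t)] = 3626 m/s.
Δv₁ = v_p − v_c1 = 711.4 m/s.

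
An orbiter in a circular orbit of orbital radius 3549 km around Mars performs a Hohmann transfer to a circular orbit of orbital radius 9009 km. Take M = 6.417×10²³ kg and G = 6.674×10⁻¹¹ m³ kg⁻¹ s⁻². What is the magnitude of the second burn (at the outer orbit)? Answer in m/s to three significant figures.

μ = GM = 6.674×10⁻¹¹ × 6.417×10²³ = 4.283×10¹³ m³/s².
r₁ = 3549 km = 3.549×10⁶ m.
r₂ = 9009 km = 9.009×10⁶ m.
Transfer ellipse a_t = (r₁ + r₂)/2 = 6.279×10⁶ m.
At r₁: circular v_c1 = √(μ/r₁) = 3474 m/s; transfer-periapsis v_p = √[μ(2/r₁ − 1/a_t)] = 4161 m/s.
At r₂: circular v_c2 = √(μ/r₂) = 2180 m/s; transfer-apoapsis v_a = √[μ(2/r₂ − 1/a_t)] = 1639 m/s.
Δv₂ = v_c2 − v_a = 541.1 m/s.

Δv ≈ 541 m/s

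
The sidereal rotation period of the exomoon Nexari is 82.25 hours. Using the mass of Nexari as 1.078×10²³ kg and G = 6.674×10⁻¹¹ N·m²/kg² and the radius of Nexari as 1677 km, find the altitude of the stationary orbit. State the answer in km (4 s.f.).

h_sync ≈ 23510 km

μ = GM = 6.674×10⁻¹¹ × 1.078×10²³ = 7.195×10¹² m³/s².
T = 82.25 hours = 2.961×10⁵ s.
A synchronous orbit has period T, so by Kepler's third law a = (μT²/4π²)^(1/3).
μT²/4π² = 7.195×10¹² × (2.961×10⁵)² / 39.48 = 1.598×10²² m³.
a = 2.519×10⁷ m = 25187 km.
Altitude h = a − R = 25187 − 1677 = 23510 km.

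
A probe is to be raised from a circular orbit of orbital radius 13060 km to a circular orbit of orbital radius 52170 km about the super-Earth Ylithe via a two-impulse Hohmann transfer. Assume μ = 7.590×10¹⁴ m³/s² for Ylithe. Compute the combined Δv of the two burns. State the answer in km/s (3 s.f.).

r₁ = 13060 km = 1.306×10⁷ m.
r₂ = 52170 km = 5.217×10⁷ m.
Transfer ellipse a_t = (r₁ + r₂)/2 = 3.262×10⁷ m.
At r₁: circular v_c1 = √(μ/r₁) = 7623 m/s; transfer-periapsis v_p = √[μ(2/r₁ − 1/a_t)] = 9642 m/s.
Δv₁ = v_p − v_c1 = 2018 m/s.
At r₂: circular v_c2 = √(μ/r₂) = 3814 m/s; transfer-apoapsis v_a = √[μ(2/r₂ − 1/a_t)] = 2414 m/s.
Δv₂ = v_c2 − v_a = 1401 m/s.
Total Δv = Δv₁ + Δv₂ = 3419 m/s = 3.419 km/s.

Δv_total ≈ 3.42 km/s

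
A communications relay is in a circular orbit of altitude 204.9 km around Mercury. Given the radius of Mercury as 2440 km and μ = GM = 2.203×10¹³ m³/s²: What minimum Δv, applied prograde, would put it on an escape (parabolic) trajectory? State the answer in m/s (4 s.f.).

r = 2440 + 204.9 = 2644.9 km = 2.6449×10⁶ m.
Circular speed v_c = √(μ/r) = 2886 m/s.
Escape speed v_esc = √(2μ/r) = √2 × v_c = 4081 m/s.
Δv = v_esc − v_c = 1195 m/s.

Δv ≈ 1195 m/s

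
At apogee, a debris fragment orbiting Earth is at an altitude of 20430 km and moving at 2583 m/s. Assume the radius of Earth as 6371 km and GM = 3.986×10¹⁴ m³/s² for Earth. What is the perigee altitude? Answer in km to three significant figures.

perigee altitude ≈ 1380 km

r_a = 6371 + 20430 = 26801 km = 2.680×10⁷ m.
Specific energy ε = v²/2 − μ/r = -1.154×10⁷ J/kg, so a = −μ/(2ε) = 1.728×10⁷ m.
The apsides satisfy r_p + r_a = 2a, so the perigee radius is 2a − r_a = 7.750×10⁶ m = 7749.8 km.
Perigee altitude = 7749.8 − 6371 = 1378.8 km.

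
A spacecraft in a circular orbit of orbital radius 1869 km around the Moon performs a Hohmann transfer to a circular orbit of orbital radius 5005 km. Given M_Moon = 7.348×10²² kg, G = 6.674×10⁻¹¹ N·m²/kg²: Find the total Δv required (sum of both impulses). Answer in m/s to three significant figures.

μ = GM = 6.674×10⁻¹¹ × 7.348×10²² = 4.904×10¹² m³/s².
r₁ = 1869 km = 1.869×10⁶ m.
r₂ = 5005 km = 5.005×10⁶ m.
Transfer ellipse a_t = (r₁ + r₂)/2 = 3.437×10⁶ m.
At r₁: circular v_c1 = √(μ/r₁) = 1620 m/s; transfer-perilune v_p = √[μ(2/r₁ − 1/a_t)] = 1955 m/s.
Δv₁ = v_p − v_c1 = 334.9 m/s.
At r₂: circular v_c2 = √(μ/r₂) = 989.9 m/s; transfer-apolune v_a = √[μ(2/r₂ − 1/a_t)] = 729.9 m/s.
Δv₂ = v_c2 − v_a = 259.9 m/s.
Total Δv = Δv₁ + Δv₂ = 594.8 m/s.

Δv_total ≈ 595 m/s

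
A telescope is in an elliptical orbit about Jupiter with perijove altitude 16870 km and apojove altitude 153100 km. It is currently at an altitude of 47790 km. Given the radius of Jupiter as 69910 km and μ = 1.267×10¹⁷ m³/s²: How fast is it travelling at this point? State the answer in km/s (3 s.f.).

v ≈ 36.5 km/s

r_p = 69910 + 16870 = 86780 km = 8.6780×10⁷ m.
r_a = 69910 + 153100 = 223010 km = 2.2301×10⁸ m.
r = 69910 + 47790 = 1.1770×10⁵ km = 1.177×10⁸ m.
Semi-major axis a = (r_p + r_a)/2 = 1.5490×10⁵ km = 1.549×10⁸ m.
Vis-viva: v² = μ(2/r − 1/a) = 1.267×10¹⁷ × (1.699×10⁻⁸ − 6.456×10⁻⁹) = 1.335×10⁹ m²/s².
v = 36540 m/s = 36.54 km/s.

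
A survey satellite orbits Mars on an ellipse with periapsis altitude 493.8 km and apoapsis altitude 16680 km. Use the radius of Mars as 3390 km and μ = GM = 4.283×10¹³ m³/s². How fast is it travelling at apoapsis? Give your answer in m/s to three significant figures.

v ≈ 832 m/s

r_p = 3390 + 493.8 = 3883.8 km = 3.8838×10⁶ m.
r_a = 3390 + 16680 = 20070 km = 2.0070×10⁷ m.
Semi-major axis a = (r_p + r_a)/2 = 11977 km = 1.198×10⁷ m.
Vis-viva: v² = μ(2/r − 1/a) = 4.283×10¹³ × (9.965×10⁻⁸ − 8.349×10⁻⁸) = 6.920×10⁵ m²/s².
v = 831.9 m/s.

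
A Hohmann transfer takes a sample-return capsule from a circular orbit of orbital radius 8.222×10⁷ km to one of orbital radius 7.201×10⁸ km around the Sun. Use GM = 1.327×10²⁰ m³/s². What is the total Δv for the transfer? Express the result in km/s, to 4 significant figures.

r₁ = 8.222×10⁷ km = 8.222×10¹⁰ m.
r₂ = 7.201×10⁸ km = 7.201×10¹¹ m.
Transfer ellipse a_t = (r₁ + r₂)/2 = 4.012×10¹¹ m.
At r₁: circular v_c1 = √(μ/r₁) = 40170 m/s; transfer-perihelion v_p = √[μ(2/r₁ − 1/a_t)] = 53830 m/s.
Δv₁ = v_p − v_c1 = 13650 m/s.
At r₂: circular v_c2 = √(μ/r₂) = 13570 m/s; transfer-aphelion v_a = √[μ(2/r₂ − 1/a_t)] = 6146 m/s.
Δv₂ = v_c2 − v_a = 7429 m/s.
Total Δv = Δv₁ + Δv₂ = 21080 m/s = 21.08 km/s.

Δv_total ≈ 21.08 km/s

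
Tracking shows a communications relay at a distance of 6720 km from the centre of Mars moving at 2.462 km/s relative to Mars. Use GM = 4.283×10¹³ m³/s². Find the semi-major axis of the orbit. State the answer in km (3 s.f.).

a ≈ 6410 km

r = 6.720×10⁶ m.
Vis-viva rearranged: 1/a = 2/r − v²/μ = 2.976×10⁻⁷ − 1.415×10⁻⁷ = 1.561×10⁻⁷ m⁻¹.
a = 6.406×10⁶ m = 6406.3 km.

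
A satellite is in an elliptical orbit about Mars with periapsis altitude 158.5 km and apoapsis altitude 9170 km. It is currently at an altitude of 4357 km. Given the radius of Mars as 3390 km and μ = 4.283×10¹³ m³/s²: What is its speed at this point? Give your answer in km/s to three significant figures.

r_p = 3390 + 158.5 = 3548.5 km = 3.5485×10⁶ m.
r_a = 3390 + 9170 = 12560 km = 1.2560×10⁷ m.
r = 3390 + 4357 = 7747.0 km = 7.747×10⁶ m.
Semi-major axis a = (r_p + r_a)/2 = 8054.2 km = 8.054×10⁶ m.
Vis-viva: v² = μ(2/r − 1/a) = 4.283×10¹³ × (2.582×10⁻⁷ − 1.242×10⁻⁷) = 5.739×10⁶ m²/s².
v = 2396 m/s = 2.396 km/s.

v ≈ 2.40 km/s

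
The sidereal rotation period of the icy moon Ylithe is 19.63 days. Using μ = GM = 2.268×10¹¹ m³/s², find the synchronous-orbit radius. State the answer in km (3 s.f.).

r_sync ≈ 25500 km

T = 19.63 days = 1.696×10⁶ s.
A synchronous orbit has period T, so by Kepler's third law a = (μT²/4π²)^(1/3).
μT²/4π² = 2.268×10¹¹ × (1.696×10⁶)² / 39.48 = 1.653×10²² m³.
a = 2.547×10⁷ m = 25471 km.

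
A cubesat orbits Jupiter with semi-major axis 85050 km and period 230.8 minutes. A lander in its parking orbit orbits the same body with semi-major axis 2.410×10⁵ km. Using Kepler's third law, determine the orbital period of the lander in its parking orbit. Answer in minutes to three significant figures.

T₂ ≈ 1100 minutes

Kepler's third law: T² ∝ a³, so T₂ = T₁ (a₂/a₁)^(3/2).
a₂/a₁ = 2.834, (a₂/a₁)^(3/2) = 4.770.
T₂ = 230.8 × 4.770 = 1101 minutes.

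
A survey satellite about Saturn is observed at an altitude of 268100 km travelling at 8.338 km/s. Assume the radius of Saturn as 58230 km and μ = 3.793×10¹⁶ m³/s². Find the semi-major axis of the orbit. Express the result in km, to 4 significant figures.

a ≈ 2.328×10⁵ km

r = 58230 + 268100 = 3.2633×10⁵ km = 3.263×10⁸ m.
Vis-viva rearranged: 1/a = 2/r − v²/μ = 6.129×10⁻⁹ − 1.833×10⁻⁹ = 4.296×10⁻⁹ m⁻¹.
a = 2.328×10⁸ m = 2.3278×10⁵ km.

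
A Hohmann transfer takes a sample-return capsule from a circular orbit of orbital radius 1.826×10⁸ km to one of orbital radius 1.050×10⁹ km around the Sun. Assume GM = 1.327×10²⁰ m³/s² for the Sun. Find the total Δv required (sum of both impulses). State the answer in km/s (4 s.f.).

Δv_total ≈ 13.35 km/s

r₁ = 1.826×10⁸ km = 1.826×10¹¹ m.
r₂ = 1.050×10⁹ km = 1.050×10¹² m.
Transfer ellipse a_t = (r₁ + r₂)/2 = 6.163×10¹¹ m.
At r₁: circular v_c1 = √(μ/r₁) = 26960 m/s; transfer-perihelion v_p = √[μ(2/r₁ − 1/a_t)] = 35190 m/s.
Δv₁ = v_p − v_c1 = 8229 m/s.
At r₂: circular v_c2 = √(μ/r₂) = 11240 m/s; transfer-aphelion v_a = √[μ(2/r₂ − 1/a_t)] = 6119 m/s.
Δv₂ = v_c2 − v_a = 5123 m/s.
Total Δv = Δv₁ + Δv₂ = 13350 m/s = 13.35 km/s.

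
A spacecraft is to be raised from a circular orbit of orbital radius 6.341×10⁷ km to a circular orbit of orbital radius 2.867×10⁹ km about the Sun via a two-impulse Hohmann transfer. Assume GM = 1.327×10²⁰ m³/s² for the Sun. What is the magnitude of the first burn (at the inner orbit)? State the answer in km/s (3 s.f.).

r₁ = 6.341×10⁷ km = 6.341×10¹⁰ m.
r₂ = 2.867×10⁹ km = 2.867×10¹² m.
Transfer ellipse a_t = (r₁ + r₂)/2 = 1.465×10¹² m.
At r₁: circular v_c1 = √(μ/r₁) = 45750 m/s; transfer-perihelion v_p = √[μ(2/r₁ − 1/a_t)] = 63990 m/s.
Δv₁ = v_p − v_c1 = 18240 m/s.
= 18.24 km/s.

Δv ≈ 18.2 km/s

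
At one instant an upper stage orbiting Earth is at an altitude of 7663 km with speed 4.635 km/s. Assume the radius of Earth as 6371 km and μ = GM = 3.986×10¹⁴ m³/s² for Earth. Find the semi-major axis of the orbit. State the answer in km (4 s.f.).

r = 6371 + 7663 = 14034 km = 1.403×10⁷ m.
Vis-viva rearranged: 1/a = 2/r − v²/μ = 1.425×10⁻⁷ − 5.390×10⁻⁸ = 8.861×10⁻⁸ m⁻¹.
a = 1.128×10⁷ m = 11285 km.

a ≈ 11280 km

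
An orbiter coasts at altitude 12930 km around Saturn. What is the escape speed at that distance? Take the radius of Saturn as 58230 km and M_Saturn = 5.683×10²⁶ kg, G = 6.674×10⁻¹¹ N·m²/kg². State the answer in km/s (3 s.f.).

μ = GM = 6.674×10⁻¹¹ × 5.683×10²⁶ = 3.793×10¹⁶ m³/s².
r = 58230 + 12930 = 71160 km = 7.1160×10⁷ m.
Escape speed v_esc = √(2μ/r) = √(2 × 3.793×10¹⁶ / 7.116×10⁷) = √(1.066×10⁹) = 32650 m/s.
= 32.65 km/s.

v_esc ≈ 32.6 km/s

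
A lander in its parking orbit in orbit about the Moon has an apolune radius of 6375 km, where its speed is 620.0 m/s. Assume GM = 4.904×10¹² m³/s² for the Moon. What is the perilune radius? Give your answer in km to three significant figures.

perilune radius ≈ 2120 km

r_a = 6.375×10⁶ m.
Specific energy ε = v²/2 − μ/r = -5.771×10⁵ J/kg, so a = −μ/(2ε) = 4.249×10⁶ m.
The apsides satisfy r_p + r_a = 2a, so the perilune radius is 2a − r_a = 2.123×10⁶ m = 2123.3 km.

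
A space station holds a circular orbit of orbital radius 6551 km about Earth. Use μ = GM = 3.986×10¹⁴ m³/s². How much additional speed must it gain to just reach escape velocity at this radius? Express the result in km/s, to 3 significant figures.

r = 6551 km = 6.551×10⁶ m.
Circular speed v_c = √(μ/r) = 7800 m/s.
Escape speed v_esc = √(2μ/r) = √2 × v_c = 11030 m/s.
Δv = v_esc − v_c = 3231 m/s = 3.231 km/s.

Δv ≈ 3.23 km/s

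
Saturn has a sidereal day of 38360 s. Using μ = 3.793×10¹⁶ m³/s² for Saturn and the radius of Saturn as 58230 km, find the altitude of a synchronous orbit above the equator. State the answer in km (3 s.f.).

A synchronous orbit has period T, so by Kepler's third law a = (μT²/4π²)^(1/3).
μT²/4π² = 3.793×10¹⁶ × (3.836×10⁴)² / 39.48 = 1.414×10²⁴ m³.
a = 1.122×10⁸ m = 1.1223×10⁵ km.
Altitude h = a − R = 1.1223×10⁵ − 58230 = 54005 km.

h_sync ≈ 54000 km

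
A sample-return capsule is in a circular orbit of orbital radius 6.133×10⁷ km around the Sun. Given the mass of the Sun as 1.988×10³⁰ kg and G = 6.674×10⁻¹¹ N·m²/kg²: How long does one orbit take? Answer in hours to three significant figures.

T ≈ 2300 hours

μ = GM = 6.674×10⁻¹¹ × 1.988×10³⁰ = 1.327×10²⁰ m³/s².
r = 6.133×10⁷ km = 6.133×10¹⁰ m.
Kepler's third law: T = 2π√(r³/μ) = 2π√((6.133×10¹⁰)³ / 1.327×10²⁰).
r³/μ = 1.739×10¹² s², so T = 2π × 1.319×10⁶ = 8.285×10⁶ s.
Converting: 8.285×10⁶ s ÷ 3600 = 2301 hours.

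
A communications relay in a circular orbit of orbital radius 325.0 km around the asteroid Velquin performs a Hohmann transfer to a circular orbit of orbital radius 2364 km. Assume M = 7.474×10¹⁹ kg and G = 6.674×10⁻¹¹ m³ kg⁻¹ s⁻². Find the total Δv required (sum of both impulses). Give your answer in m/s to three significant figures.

Δv_total ≈ 63.7 m/s

μ = GM = 6.674×10⁻¹¹ × 7.474×10¹⁹ = 4.988×10⁹ m³/s².
r₁ = 325.0 km = 3.250×10⁵ m.
r₂ = 2364 km = 2.364×10⁶ m.
Transfer ellipse a_t = (r₁ + r₂)/2 = 1.344×10⁶ m.
At r₁: circular v_c1 = √(μ/r₁) = 123.9 m/s; transfer-periapsis v_p = √[μ(2/r₁ − 1/a_t)] = 164.3 m/s.
Δv₁ = v_p − v_c1 = 40.39 m/s.
At r₂: circular v_c2 = √(μ/r₂) = 45.94 m/s; transfer-apoapsis v_a = √[μ(2/r₂ − 1/a_t)] = 22.58 m/s.
Δv₂ = v_c2 − v_a = 23.35 m/s.
Total Δv = Δv₁ + Δv₂ = 63.74 m/s.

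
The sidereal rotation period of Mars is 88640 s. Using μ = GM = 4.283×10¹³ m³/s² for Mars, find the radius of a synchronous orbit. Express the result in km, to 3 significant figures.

r_sync ≈ 20400 km

A synchronous orbit has period T, so by Kepler's third law a = (μT²/4π²)^(1/3).
μT²/4π² = 4.283×10¹³ × (8.864×10⁴)² / 39.48 = 8.524×10²¹ m³.
a = 2.043×10⁷ m = 20428 km.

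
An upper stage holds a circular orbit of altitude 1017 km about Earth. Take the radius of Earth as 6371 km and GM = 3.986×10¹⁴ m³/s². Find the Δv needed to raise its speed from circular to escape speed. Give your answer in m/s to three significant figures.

r = 6371 + 1017 = 7388.0 km = 7.3880×10⁶ m.
Circular speed v_c = √(μ/r) = 7345 m/s.
Escape speed v_esc = √(2μ/r) = √2 × v_c = 10390 m/s.
Δv = v_esc − v_c = 3042 m/s.

Δv ≈ 3040 m/s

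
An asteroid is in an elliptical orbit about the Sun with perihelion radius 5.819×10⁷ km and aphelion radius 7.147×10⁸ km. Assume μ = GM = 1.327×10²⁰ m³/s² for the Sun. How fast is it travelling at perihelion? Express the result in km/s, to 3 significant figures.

Semi-major axis a = (r_p + r_a)/2 = 3.8644×10⁸ km = 3.864×10¹¹ m.
Vis-viva: v² = μ(2/r − 1/a) = 1.327×10²⁰ × (3.437×10⁻¹¹ − 2.588×10⁻¹²) = 4.218×10⁹ m²/s².
v = 64940 m/s = 64.94 km/s.

v ≈ 64.9 km/s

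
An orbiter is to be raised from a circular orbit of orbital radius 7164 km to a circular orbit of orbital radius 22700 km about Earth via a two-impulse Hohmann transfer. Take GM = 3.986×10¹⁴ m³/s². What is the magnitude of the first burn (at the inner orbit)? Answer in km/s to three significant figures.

Δv ≈ 1.74 km/s

r₁ = 7164 km = 7.164×10⁶ m.
r₂ = 22700 km = 2.270×10⁷ m.
Transfer ellipse a_t = (r₁ + r₂)/2 = 1.493×10⁷ m.
At r₁: circular v_c1 = √(μ/r₁) = 7459 m/s; transfer-perigee v_p = √[μ(2/r₁ − 1/a_t)] = 9197 m/s.
Δv₁ = v_p − v_c1 = 1738 m/s.
= 1.738 km/s.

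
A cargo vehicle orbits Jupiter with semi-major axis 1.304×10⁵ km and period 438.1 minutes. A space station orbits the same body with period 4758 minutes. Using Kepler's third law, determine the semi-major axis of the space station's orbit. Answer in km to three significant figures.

Kepler's third law: a³ ∝ T², so a₂ = a₁ (T₂/T₁)^(2/3).
T₂/T₁ = 10.86, (T₂/T₁)^(2/3) = 4.904.
a₂ = 1.304×10⁵ × 4.904 = 6.395×10⁵ km.

a₂ ≈ 6.40×10⁵ km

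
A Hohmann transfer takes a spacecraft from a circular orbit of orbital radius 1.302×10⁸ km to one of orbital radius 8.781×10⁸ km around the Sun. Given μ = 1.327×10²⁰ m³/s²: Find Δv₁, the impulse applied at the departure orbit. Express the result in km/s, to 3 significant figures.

Δv ≈ 10.2 km/s

r₁ = 1.302×10⁸ km = 1.302×10¹¹ m.
r₂ = 8.781×10⁸ km = 8.781×10¹¹ m.
Transfer ellipse a_t = (r₁ + r₂)/2 = 5.042×10¹¹ m.
At r₁: circular v_c1 = √(μ/r₁) = 31920 m/s; transfer-perihelion v_p = √[μ(2/r₁ − 1/a_t)] = 42130 m/s.
Δv₁ = v_p − v_c1 = 10210 m/s.
= 10.21 km/s.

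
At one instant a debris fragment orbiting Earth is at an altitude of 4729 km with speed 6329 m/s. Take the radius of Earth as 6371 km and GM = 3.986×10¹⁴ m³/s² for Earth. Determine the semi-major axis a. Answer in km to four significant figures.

r = 6371 + 4729 = 11100 km = 1.110×10⁷ m.
Vis-viva rearranged: 1/a = 2/r − v²/μ = 1.802×10⁻⁷ − 1.005×10⁻⁷ = 7.969×10⁻⁸ m⁻¹.
a = 1.255×10⁷ m = 12549 km.

a ≈ 12550 km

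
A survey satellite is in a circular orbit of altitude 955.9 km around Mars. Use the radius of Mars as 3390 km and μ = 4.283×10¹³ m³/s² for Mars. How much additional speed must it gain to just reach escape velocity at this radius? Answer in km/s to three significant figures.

Δv ≈ 1.30 km/s

r = 3390 + 955.9 = 4345.9 km = 4.3459×10⁶ m.
Circular speed v_c = √(μ/r) = 3139 m/s.
Escape speed v_esc = √(2μ/r) = √2 × v_c = 4440 m/s.
Δv = v_esc − v_c = 1300 m/s = 1.300 km/s.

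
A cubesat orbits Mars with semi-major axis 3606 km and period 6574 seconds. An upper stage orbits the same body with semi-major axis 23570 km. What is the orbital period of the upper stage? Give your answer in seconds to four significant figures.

T₂ ≈ 1.099×10⁵ seconds

Kepler's third law: T² ∝ a³, so T₂ = T₁ (a₂/a₁)^(3/2).
a₂/a₁ = 6.536, (a₂/a₁)^(3/2) = 16.71.
T₂ = 6574 × 16.71 = 1.099×10⁵ seconds.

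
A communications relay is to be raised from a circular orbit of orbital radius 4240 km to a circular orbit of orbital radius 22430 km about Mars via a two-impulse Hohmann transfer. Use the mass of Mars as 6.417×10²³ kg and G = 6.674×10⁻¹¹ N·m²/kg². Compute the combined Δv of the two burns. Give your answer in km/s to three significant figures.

Δv_total ≈ 1.55 km/s

μ = GM = 6.674×10⁻¹¹ × 6.417×10²³ = 4.283×10¹³ m³/s².
r₁ = 4240 km = 4.240×10⁶ m.
r₂ = 22430 km = 2.243×10⁷ m.
Transfer ellipse a_t = (r₁ + r₂)/2 = 1.334×10⁷ m.
At r₁: circular v_c1 = √(μ/r₁) = 3178 m/s; transfer-periapsis v_p = √[μ(2/r₁ − 1/a_t)] = 4122 m/s.
Δv₁ = v_p − v_c1 = 943.7 m/s.
At r₂: circular v_c2 = √(μ/r₂) = 1382 m/s; transfer-apoapsis v_a = √[μ(2/r₂ − 1/a_t)] = 779.2 m/s.
Δv₂ = v_c2 − v_a = 602.6 m/s.
Total Δv = Δv₁ + Δv₂ = 1546 m/s = 1.546 km/s.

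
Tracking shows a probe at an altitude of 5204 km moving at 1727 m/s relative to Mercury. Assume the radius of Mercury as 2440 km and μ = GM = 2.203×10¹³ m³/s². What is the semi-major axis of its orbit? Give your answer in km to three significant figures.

a ≈ 7920 km

r = 2440 + 5204 = 7644.0 km = 7.644×10⁶ m.
Specific orbital energy ε = v²/2 − μ/r = (1727)²/2 − 2.203×10¹³/7.644×10⁶ = -1.391×10⁶ J/kg.
Since ε = −μ/(2a), a = −μ/(2ε) = 7.920×10⁶ m = 7920.3 km.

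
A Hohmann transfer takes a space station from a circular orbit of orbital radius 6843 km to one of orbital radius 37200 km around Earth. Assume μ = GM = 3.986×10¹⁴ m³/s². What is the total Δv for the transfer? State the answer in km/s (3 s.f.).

r₁ = 6843 km = 6.843×10⁶ m.
r₂ = 37200 km = 3.720×10⁷ m.
Transfer ellipse a_t = (r₁ + r₂)/2 = 2.202×10⁷ m.
At r₁: circular v_c1 = √(μ/r₁) = 7632 m/s; transfer-perigee v_p = √[μ(2/r₁ − 1/a_t)] = 9920 m/s.
Δv₁ = v_p − v_c1 = 2287 m/s.
At r₂: circular v_c2 = √(μ/r₂) = 3273 m/s; transfer-apogee v_a = √[μ(2/r₂ − 1/a_t)] = 1825 m/s.
Δv₂ = v_c2 − v_a = 1449 m/s.
Total Δv = Δv₁ + Δv₂ = 3736 m/s = 3.736 km/s.

Δv_total ≈ 3.74 km/s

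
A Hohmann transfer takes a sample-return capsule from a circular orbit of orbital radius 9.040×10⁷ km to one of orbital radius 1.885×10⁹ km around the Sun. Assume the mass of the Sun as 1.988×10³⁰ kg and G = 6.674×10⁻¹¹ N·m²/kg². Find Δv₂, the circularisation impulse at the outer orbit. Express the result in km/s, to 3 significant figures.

μ = GM = 6.674×10⁻¹¹ × 1.988×10³⁰ = 1.327×10²⁰ m³/s².
r₁ = 9.040×10⁷ km = 9.040×10¹⁰ m.
r₂ = 1.885×10⁹ km = 1.885×10¹² m.
Transfer ellipse a_t = (r₁ + r₂)/2 = 9.877×10¹¹ m.
At r₁: circular v_c1 = √(μ/r₁) = 38310 m/s; transfer-perihelion v_p = √[μ(2/r₁ − 1/a_t)] = 52920 m/s.
At r₂: circular v_c2 = √(μ/r₂) = 8390 m/s; transfer-aphelion v_a = √[μ(2/r₂ − 1/a_t)] = 2538 m/s.
Δv₂ = v_c2 − v_a = 5852 m/s.
= 5.852 km/s.

Δv ≈ 5.85 km/s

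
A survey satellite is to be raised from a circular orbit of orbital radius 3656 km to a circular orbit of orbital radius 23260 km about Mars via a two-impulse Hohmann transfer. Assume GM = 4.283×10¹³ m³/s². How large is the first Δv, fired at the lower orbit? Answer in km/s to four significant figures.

Δv ≈ 1.077 km/s

r₁ = 3656 km = 3.656×10⁶ m.
r₂ = 23260 km = 2.326×10⁷ m.
Transfer ellipse a_t = (r₁ + r₂)/2 = 1.346×10⁷ m.
At r₁: circular v_c1 = √(μ/r₁) = 3423 m/s; transfer-periapsis v_p = √[μ(2/r₁ − 1/a_t)] = 4500 m/s.
Δv₁ = v_p − v_c1 = 1077 m/s.
= 1.077 km/s.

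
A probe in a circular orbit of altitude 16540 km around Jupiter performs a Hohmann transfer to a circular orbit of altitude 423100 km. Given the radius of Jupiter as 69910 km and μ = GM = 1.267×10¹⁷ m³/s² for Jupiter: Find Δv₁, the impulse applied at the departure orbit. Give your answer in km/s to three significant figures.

r₁ = 69910 + 16540 = 86450 km = 8.6450×10⁷ m.
r₂ = 69910 + 423100 = 493010 km = 4.9301×10⁸ m.
Transfer ellipse a_t = (r₁ + r₂)/2 = 2.897×10⁸ m.
At r₁: circular v_c1 = √(μ/r₁) = 38280 m/s; transfer-perijove v_p = √[μ(2/r₁ − 1/a_t)] = 49940 m/s.
Δv₁ = v_p − v_c1 = 11660 m/s.
= 11.66 km/s.

Δv ≈ 11.7 km/s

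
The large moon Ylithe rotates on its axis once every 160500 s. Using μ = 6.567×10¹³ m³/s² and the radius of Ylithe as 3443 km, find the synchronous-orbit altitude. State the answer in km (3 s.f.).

A synchronous orbit has period T, so by Kepler's third law a = (μT²/4π²)^(1/3).
μT²/4π² = 6.567×10¹³ × (1.605×10⁵)² / 39.48 = 4.285×10²² m³.
a = 3.499×10⁷ m = 34993 km.
Altitude h = a − R = 34993 − 3443 = 31550 km.

h_sync ≈ 31600 km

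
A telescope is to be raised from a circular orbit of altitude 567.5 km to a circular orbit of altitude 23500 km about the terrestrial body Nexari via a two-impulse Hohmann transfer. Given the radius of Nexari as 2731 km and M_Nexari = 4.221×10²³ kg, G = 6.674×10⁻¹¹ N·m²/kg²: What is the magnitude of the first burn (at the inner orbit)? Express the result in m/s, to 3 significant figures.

Δv ≈ 973 m/s

μ = GM = 6.674×10⁻¹¹ × 4.221×10²³ = 2.817×10¹³ m³/s².
r₁ = 2731 + 567.5 = 3298.5 km = 3.2985×10⁶ m.
r₂ = 2731 + 23500 = 26231 km = 2.6231×10⁷ m.
Transfer ellipse a_t = (r₁ + r₂)/2 = 1.476×10⁷ m.
At r₁: circular v_c1 = √(μ/r₁) = 2922 m/s; transfer-periapsis v_p = √[μ(2/r₁ − 1/a_t)] = 3895 m/s.
Δv₁ = v_p − v_c1 = 972.8 m/s.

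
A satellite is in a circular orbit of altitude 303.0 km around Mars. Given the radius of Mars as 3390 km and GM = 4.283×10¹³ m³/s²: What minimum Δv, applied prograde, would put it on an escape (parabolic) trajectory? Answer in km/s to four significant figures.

r = 3390 + 303.0 = 3693.0 km = 3.6930×10⁶ m.
Circular speed v_c = √(μ/r) = 3406 m/s.
Escape speed v_esc = √(2μ/r) = √2 × v_c = 4816 m/s.
Δv = v_esc − v_c = 1411 m/s = 1.411 km/s.

Δv ≈ 1.411 km/s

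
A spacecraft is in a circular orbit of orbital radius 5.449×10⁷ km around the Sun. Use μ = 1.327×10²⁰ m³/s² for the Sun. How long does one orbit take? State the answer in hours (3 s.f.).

T ≈ 1930 hours

r = 5.449×10⁷ km = 5.449×10¹⁰ m.
Kepler's third law: T = 2π√(r³/μ) = 2π√((5.449×10¹⁰)³ / 1.327×10²⁰).
r³/μ = 1.219×10¹² s², so T = 2π × 1.104×10⁶ = 6.938×10⁶ s.
Converting: 6.938×10⁶ s ÷ 3600 = 1927 hours.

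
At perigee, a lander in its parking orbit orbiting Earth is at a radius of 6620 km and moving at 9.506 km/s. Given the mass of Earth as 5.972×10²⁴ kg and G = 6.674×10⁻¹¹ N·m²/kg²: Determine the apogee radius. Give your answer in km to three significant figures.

μ = GM = 6.674×10⁻¹¹ × 5.972×10²⁴ = 3.986×10¹⁴ m³/s².
r_p = 6.620×10⁶ m.
Specific energy ε = v²/2 − μ/r = -1.503×10⁷ J/kg, so a = −μ/(2ε) = 1.326×10⁷ m.
The apsides satisfy r_p + r_a = 2a, so the apogee radius is 2a − r_p = 1.991×10⁷ m = 19907 km.

apogee radius ≈ 19900 km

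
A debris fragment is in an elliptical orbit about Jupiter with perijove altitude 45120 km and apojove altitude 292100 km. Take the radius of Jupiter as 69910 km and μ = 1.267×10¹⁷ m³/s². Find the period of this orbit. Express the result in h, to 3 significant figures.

T ≈ 18.1 h

r_p = 69910 + 45120 = 115030 km = 1.1503×10⁸ m.
r_a = 69910 + 292100 = 362010 km = 3.6201×10⁸ m.
Semi-major axis a = (r_p + r_a)/2 = (1.1503×10⁵ + 3.6201×10⁵)/2 = 2.3852×10⁵ km = 2.385×10⁸ m.
By Kepler's third law T = 2π√(a³/μ) = 2π × 1.035×10⁴ = 6.502×10⁴ s.
= 18.06 h.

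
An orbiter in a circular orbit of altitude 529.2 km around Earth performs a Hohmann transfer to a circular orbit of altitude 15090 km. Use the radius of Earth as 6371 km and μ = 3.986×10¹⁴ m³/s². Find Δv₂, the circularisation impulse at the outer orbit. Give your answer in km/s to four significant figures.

r₁ = 6371 + 529.2 = 6900.2 km = 6.9002×10⁶ m.
r₂ = 6371 + 15090 = 21461 km = 2.1461×10⁷ m.
Transfer ellipse a_t = (r₁ + r₂)/2 = 1.418×10⁷ m.
At r₁: circular v_c1 = √(μ/r₁) = 7600 m/s; transfer-perigee v_p = √[μ(2/r₁ − 1/a_t)] = 9350 m/s.
At r₂: circular v_c2 = √(μ/r₂) = 4310 m/s; transfer-apogee v_a = √[μ(2/r₂ − 1/a_t)] = 3006 m/s.
Δv₂ = v_c2 − v_a = 1303 m/s.
= 1.303 km/s.

Δv ≈ 1.303 km/s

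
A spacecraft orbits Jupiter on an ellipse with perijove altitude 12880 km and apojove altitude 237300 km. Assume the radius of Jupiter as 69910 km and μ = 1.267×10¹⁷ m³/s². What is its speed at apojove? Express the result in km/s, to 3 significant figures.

v ≈ 13.2 km/s

r_p = 69910 + 12880 = 82790 km = 8.2790×10⁷ m.
r_a = 69910 + 237300 = 307210 km = 3.0721×10⁸ m.
Semi-major axis a = (r_p + r_a)/2 = 1.9500×10⁵ km = 1.950×10⁸ m.
Vis-viva: v² = μ(2/r − 1/a) = 1.267×10¹⁷ × (6.510×10⁻⁹ − 5.128×10⁻⁹) = 1.751×10⁸ m²/s².
v = 13230 m/s = 13.23 km/s.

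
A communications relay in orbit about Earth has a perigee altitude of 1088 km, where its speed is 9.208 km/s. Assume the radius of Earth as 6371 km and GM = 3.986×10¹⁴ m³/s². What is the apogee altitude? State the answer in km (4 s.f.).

r_p = 6371 + 1088 = 7459.0 km = 7.459×10⁶ m.
Specific energy ε = v²/2 − μ/r = -1.105×10⁷ J/kg, so a = −μ/(2ε) = 1.804×10⁷ m.
The apsides satisfy r_p + r_a = 2a, so the apogee radius is 2a − r_p = 2.863×10⁷ m = 28629 km.
Apogee altitude = 28629 − 6371 = 22258 km.

apogee altitude ≈ 22260 km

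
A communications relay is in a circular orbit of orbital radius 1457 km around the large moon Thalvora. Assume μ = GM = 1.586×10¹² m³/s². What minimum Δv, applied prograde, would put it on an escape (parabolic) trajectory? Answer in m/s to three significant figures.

Δv ≈ 432 m/s

r = 1457 km = 1.457×10⁶ m.
Circular speed v_c = √(μ/r) = 1043 m/s.
Escape speed v_esc = √(2μ/r) = √2 × v_c = 1475 m/s.
Δv = v_esc − v_c = 432.2 m/s.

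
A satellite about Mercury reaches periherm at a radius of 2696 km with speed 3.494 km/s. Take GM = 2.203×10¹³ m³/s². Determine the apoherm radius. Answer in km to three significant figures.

apoherm radius ≈ 7960 km

r_p = 2.696×10⁶ m.
Specific energy ε = v²/2 − μ/r = -2.067×10⁶ J/kg, so a = −μ/(2ε) = 5.328×10⁶ m.
The apsides satisfy r_p + r_a = 2a, so the apoherm radius is 2a − r_p = 7.960×10⁶ m = 7960.2 km.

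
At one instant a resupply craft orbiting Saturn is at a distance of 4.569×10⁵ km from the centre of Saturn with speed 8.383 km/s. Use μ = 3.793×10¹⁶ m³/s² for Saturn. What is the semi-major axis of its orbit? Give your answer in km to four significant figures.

r = 4.569×10⁸ m.
Specific orbital energy ε = v²/2 − μ/r = (8383)²/2 − 3.793×10¹⁶/4.569×10⁸ = -4.788×10⁷ J/kg.
Since ε = −μ/(2a), a = −μ/(2ε) = 3.961×10⁸ m = 3.9611×10⁵ km.

a ≈ 3.961×10⁵ km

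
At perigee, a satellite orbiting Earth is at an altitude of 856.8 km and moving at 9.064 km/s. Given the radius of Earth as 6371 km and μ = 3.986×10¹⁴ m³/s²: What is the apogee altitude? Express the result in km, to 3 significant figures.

r_p = 6371 + 856.8 = 7227.8 km = 7.228×10⁶ m.
Specific energy ε = v²/2 − μ/r = -1.407×10⁷ J/kg, so a = −μ/(2ε) = 1.416×10⁷ m.
The apsides satisfy r_p + r_a = 2a, so the apogee radius is 2a − r_p = 2.110×10⁷ m = 21102 km.
Apogee altitude = 21102 − 6371 = 14731 km.

apogee altitude ≈ 14700 km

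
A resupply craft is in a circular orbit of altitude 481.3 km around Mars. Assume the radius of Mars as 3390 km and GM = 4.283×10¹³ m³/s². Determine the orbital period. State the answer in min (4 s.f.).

T ≈ 121.9 min

r = 3390 + 481.3 = 3871.3 km = 3.8713×10⁶ m.
Kepler's third law: T = 2π√(r³/μ) = 2π√((3.871×10⁶)³ / 4.283×10¹³).
r³/μ = 1.355×10⁶ s², so T = 2π × 1.164×10³ = 7.313×10³ s.
Converting: 7.313×10³ s ÷ 60.00 = 121.9 min.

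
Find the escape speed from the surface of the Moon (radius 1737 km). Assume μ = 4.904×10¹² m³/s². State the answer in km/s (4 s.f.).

v_esc ≈ 2.376 km/s

r = R = 1.737×10⁶ m.
Escape speed v_esc = √(2μ/r) = √(2 × 4.904×10¹² / 1.737×10⁶) = √(5.647×10⁶) = 2376 m/s.
= 2.376 km/s.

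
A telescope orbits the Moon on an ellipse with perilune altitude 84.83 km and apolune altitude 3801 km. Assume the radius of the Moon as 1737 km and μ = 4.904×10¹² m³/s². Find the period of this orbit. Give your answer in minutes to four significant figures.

T ≈ 333.8 minutes

r_p = 1737 + 84.83 = 1821.8 km = 1.8218×10⁶ m.
r_a = 1737 + 3801 = 5538.0 km = 5.5380×10⁶ m.
Semi-major axis a = (r_p + r_a)/2 = (1821.8 + 5538.0)/2 = 3679.9 km = 3.680×10⁶ m.
By Kepler's third law T = 2π√(a³/μ) = 2π × 3.188×10³ = 2.003×10⁴ s.
= 333.8 minutes.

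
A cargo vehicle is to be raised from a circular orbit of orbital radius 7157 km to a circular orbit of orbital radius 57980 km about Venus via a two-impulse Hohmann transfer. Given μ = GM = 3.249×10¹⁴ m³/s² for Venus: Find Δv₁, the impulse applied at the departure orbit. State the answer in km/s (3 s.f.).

Δv ≈ 2.25 km/s

r₁ = 7157 km = 7.157×10⁶ m.
r₂ = 57980 km = 5.798×10⁷ m.
Transfer ellipse a_t = (r₁ + r₂)/2 = 3.257×10⁷ m.
At r₁: circular v_c1 = √(μ/r₁) = 6738 m/s; transfer-periapsis v_p = √[μ(2/r₁ − 1/a_t)] = 8990 m/s.
Δv₁ = v_p − v_c1 = 2252 m/s.
= 2.252 km/s.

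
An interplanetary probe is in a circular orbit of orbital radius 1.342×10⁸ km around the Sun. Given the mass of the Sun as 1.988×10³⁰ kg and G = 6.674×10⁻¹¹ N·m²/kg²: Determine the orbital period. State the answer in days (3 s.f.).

T ≈ 310 days

μ = GM = 6.674×10⁻¹¹ × 1.988×10³⁰ = 1.327×10²⁰ m³/s².
r = 1.342×10⁸ km = 1.342×10¹¹ m.
Kepler's third law: T = 2π√(r³/μ) = 2π√((1.342×10¹¹)³ / 1.327×10²⁰).
r³/μ = 1.822×10¹³ s², so T = 2π × 4.268×10⁶ = 2.682×10⁷ s.
Converting: 2.682×10⁷ s ÷ 86400 = 310.4 days.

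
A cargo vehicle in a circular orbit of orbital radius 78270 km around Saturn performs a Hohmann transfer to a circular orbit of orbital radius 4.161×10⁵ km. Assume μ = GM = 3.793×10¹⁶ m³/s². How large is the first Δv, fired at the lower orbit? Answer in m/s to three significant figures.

Δv ≈ 6550 m/s

r₁ = 78270 km = 7.827×10⁷ m.
r₂ = 4.161×10⁵ km = 4.161×10⁸ m.
Transfer ellipse a_t = (r₁ + r₂)/2 = 2.472×10⁸ m.
At r₁: circular v_c1 = √(μ/r₁) = 22010 m/s; transfer-perikrone v_p = √[μ(2/r₁ − 1/a_t)] = 28560 m/s.
Δv₁ = v_p − v_c1 = 6548 m/s.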